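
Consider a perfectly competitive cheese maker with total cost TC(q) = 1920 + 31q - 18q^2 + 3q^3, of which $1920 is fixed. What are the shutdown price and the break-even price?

Shutdown price = min AVC. AVC = 31 - 18q + 3q^2, with vertex at q = 3 and minimum $4.
ATC = 1920/q + 31 - 18q + 3q^2. Setting dATC/dq = −1920/q^2 − 18 + 6q = 0 gives q = 8 (since 6·8^3 − 18·8^2 = 1920).
min ATC = 1920/8 + 31 − 18·8 + 3·8^2 = $319. That is the break-even price.
For $4 ≤ P < $319 the firm produces at a loss; below $4 it shuts down.

Shutdown price = $4; break-even price = $319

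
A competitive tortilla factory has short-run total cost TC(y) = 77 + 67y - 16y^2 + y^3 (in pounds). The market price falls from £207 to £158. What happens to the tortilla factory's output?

Output falls from 14 to 13

MC = 67 - 32y + 3y^2; the shutdown threshold is min AVC = £3 (at y = 8).
With P = £207 above the shutdown price, P = MC gives y = 14.
At P = £158 ≥ min AVC, set P = MC: y = 13. The firm stays open but cuts output.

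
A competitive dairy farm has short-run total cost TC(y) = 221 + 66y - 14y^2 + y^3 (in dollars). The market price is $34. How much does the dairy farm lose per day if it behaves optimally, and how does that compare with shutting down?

Profit = -$93 at y = 8

AVC = 66 - 14y + y^2 has its minimum $17 at y = 7; price $34 clears that bar, so the firm operates.
With MC = 66 - 28y + 3y^2, P = MC on the upward-sloping part at y* = 8.
TR = 34·8 = 272. TC = 221 + 144 = 365. Profit = 272 − 365 = -$93.
Shutting down would mean losing the fixed cost of $221, so operating at a loss of $93 is better by $128.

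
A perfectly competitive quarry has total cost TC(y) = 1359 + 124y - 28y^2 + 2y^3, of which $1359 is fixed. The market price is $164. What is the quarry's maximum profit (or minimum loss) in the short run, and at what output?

Profit = -$159 at y = 10

AVC = 124 - 28y + 2y^2; min AVC = $26 at y = 7. Since P = $164 ≥ min AVC, the firm produces.
MC = 124 - 56y + 6y^2. Setting P = MC and taking the root on the rising branch gives y* = 10.
TR = 164·10 = 1640. TC = 1359 + 440 = 1799. Profit = 1640 − 1799 = -$159.
By producing, the firm covers all variable cost plus $1200 of fixed cost; shutting down would lose the full $1359.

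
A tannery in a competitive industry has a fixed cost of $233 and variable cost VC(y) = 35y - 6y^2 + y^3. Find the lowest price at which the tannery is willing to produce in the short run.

The shutdown price is the minimum of AVC. VC = 35y - 6y^2 + y^3, so AVC = 35 - 6y + y^2.
dAVC/dy = -6 + 2y = 0 gives y = 3. min AVC = 35 - 6·3 + 3^2 = 26.
The firm shuts down for any P below $26.

$26 per unit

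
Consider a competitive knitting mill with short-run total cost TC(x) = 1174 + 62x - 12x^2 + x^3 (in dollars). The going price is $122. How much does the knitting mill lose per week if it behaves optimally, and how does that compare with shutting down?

AVC = 62 - 12x + x^2; min AVC = $26 at x = 6. Since P = $122 ≥ min AVC, the firm produces.
MC = 62 - 24x + 3x^2. Setting P = MC and taking the root on the rising branch gives x* = 10.
TR = 122·10 = 1220. TC = 1174 + 420 = 1594. Profit = 1220 − 1594 = -$374.
That loss of $374 beats the $1174 the firm would lose by shutting down; producing recovers $800 of fixed cost.

Profit = -$374 at x = 10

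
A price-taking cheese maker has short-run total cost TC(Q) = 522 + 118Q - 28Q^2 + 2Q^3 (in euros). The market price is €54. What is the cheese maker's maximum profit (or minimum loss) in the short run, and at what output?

AVC = 118 - 28Q + 2Q^2 has its minimum €20 at Q = 7; price €54 clears that bar, so the firm operates.
MC = 118 - 56Q + 6Q^2. Setting P = MC and taking the root on the rising branch gives Q* = 8.
TR = 54·8 = 432. TC = 522 + 176 = 698. Profit = 432 − 698 = -€266.
By producing, the firm covers all variable cost plus €256 of fixed cost; shutting down would lose the full €522.

Profit = -€266 at Q = 8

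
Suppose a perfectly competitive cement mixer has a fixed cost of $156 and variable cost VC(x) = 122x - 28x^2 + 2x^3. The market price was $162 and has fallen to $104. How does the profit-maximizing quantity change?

MC = 122 - 56x + 6x^2; the shutdown threshold is min AVC = $24 (at x = 7).
With P = $162 above the shutdown price, P = MC gives x = 10.
At P = $104 ≥ min AVC, set P = MC: x = 9. The firm stays open but cuts output.

Output falls from 10 to 9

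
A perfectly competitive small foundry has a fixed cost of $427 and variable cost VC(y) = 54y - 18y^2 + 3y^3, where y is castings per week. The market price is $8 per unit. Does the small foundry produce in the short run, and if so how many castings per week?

Variable cost is VC = 54y - 18y^2 + 3y^3, so AVC = VC/y = 54 - 18y + 3y^2 and MC = dTC/dy = 54 - 36y + 9y^2.
AVC is minimized where dAVC/dy = -18 + 6y = 0, at y = 3; min AVC = 54 - 18·3 + 3·3^2 = $27.
Since P = $8 < min AVC = $27, price fails to cover variable cost at any output.
The firm minimizes its loss by shutting down and losing only its fixed cost of $427.

Shut down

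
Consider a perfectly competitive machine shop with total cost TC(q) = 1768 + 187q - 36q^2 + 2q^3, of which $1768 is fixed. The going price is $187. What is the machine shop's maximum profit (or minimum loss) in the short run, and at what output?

AVC = 187 - 36q + 2q^2; min AVC = $25 at q = 9. Since P = $187 ≥ min AVC, the firm produces.
With MC = 187 - 72q + 6q^2, P = MC on the upward-sloping part at q* = 12.
TR = 187·12 = 2244. TC = 1768 + 516 = 2284. Profit = 2244 − 2284 = -$40.
Shutting down would mean losing the fixed cost of $1768, so operating at a loss of $40 is better by $1728.

Profit = -$40 at q = 12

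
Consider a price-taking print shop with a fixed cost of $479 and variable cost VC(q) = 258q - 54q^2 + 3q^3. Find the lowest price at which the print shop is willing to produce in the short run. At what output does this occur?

The shutdown price is the minimum of AVC. VC = 258q - 54q^2 + 3q^3, so AVC = 258 - 54q + 3q^2.
dAVC/dq = -54 + 6q = 0 gives q = 9. min AVC = 258 - 54·9 + 3·9^2 = 15.
For P < $15 the firm produces nothing.

$15 per unit, at q = 9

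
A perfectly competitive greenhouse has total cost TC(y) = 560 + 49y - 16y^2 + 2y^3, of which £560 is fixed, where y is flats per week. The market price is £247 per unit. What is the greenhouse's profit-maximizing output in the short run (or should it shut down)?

Produce at y = 9

From TC, MC = TC'(y) = 49 - 32y + 6y^2 and AVC = VC/y = 49 - 16y + 2y^2.
The AVC parabola has its vertex at y = 16/4 = 4, where AVC = 49 - 16·4 + 2·4^2 = £17.
Since P = £247 ≥ min AVC = £17, price covers variable cost and the firm should produce.
Solving P = MC: -198 - 32y + 6y^2 = 0 ⇒ y = -11/3 or 9. On the upward-sloping branch, y* = 9.
Check: AVC at y = 9 is £67 ≤ P, so revenue covers variable cost.
Profit = P·y − TC = 247·9 − 1163 = £1060.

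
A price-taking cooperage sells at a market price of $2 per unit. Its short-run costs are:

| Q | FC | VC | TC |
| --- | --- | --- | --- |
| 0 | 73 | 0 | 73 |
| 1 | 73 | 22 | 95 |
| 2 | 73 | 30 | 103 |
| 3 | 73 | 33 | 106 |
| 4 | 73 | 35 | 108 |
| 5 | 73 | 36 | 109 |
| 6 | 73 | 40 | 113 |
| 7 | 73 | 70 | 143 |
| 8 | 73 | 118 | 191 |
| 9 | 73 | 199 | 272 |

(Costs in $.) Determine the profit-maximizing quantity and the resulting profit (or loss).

Profit at each row (π = 2Q − TC): Q=0: -73; Q=1: -93; Q=2: -99; Q=3: -100; Q=4: -100; Q=5: -99; Q=6: -101; Q=7: -129; Q=8: -175; Q=9: -254.
Profit is highest at Q = 0. Equivalently, the lowest AVC in the table is 40/6 ≈ $6.67 at Q = 6, and P = $2 falls below it — price never covers variable cost, so the firm shuts down and loses only its fixed cost.

Q = 0 (shut down); profit = -$73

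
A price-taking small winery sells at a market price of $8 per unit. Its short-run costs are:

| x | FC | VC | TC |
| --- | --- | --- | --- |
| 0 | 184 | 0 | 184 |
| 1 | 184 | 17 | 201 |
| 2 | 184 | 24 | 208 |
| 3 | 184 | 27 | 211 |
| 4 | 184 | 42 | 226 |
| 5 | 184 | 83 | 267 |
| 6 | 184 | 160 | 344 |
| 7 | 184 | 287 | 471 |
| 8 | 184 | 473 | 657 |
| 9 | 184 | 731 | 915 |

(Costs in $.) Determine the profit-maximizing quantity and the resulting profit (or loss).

x = 0 (shut down); profit = -$184

Compute π = P·x − TC at each output: x=0: -184; x=1: -193; x=2: -192; x=3: -187; x=4: -194; x=5: -227; x=6: -296; x=7: -415; x=8: -593; x=9: -843.
Profit is highest at x = 0. Equivalently, the lowest AVC in the table is 27/3 ≈ $9 at x = 3, and P = $8 falls below it — price never covers variable cost, so the firm shuts down and loses only its fixed cost.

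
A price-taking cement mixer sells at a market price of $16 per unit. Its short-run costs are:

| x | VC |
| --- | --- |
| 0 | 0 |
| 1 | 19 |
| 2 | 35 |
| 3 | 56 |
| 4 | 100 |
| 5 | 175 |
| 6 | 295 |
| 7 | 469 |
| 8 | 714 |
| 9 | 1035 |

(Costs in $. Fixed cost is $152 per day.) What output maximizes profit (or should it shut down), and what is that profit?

Compute π = P·x − TC at each output: x=0: -152; x=1: -155; x=2: -155; x=3: -160; x=4: -188; x=5: -247; x=6: -351; x=7: -509; x=8: -738; x=9: -1043.
Profit is highest at x = 0. Equivalently, the lowest AVC in the table is 35/2 ≈ $17.50 at x = 2, and P = $16 falls below it — price never covers variable cost, so the firm shuts down and loses only its fixed cost.

x = 0 (shut down); profit = -$152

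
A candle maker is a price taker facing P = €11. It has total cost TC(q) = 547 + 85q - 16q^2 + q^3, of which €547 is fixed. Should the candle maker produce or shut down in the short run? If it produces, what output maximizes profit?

Variable cost is VC = 85q - 16q^2 + q^3, so AVC = VC/q = 85 - 16q + q^2 and MC = dTC/dq = 85 - 32q + 3q^2.
AVC is minimized where dAVC/dq = -16 + 2q = 0, at q = 8; min AVC = 85 - 16·8 + 8^2 = €21.
With P < min AVC (€11 < €21), every unit sold adds to the loss.
Best response: produce nothing and absorb the €547 fixed cost.

Shut down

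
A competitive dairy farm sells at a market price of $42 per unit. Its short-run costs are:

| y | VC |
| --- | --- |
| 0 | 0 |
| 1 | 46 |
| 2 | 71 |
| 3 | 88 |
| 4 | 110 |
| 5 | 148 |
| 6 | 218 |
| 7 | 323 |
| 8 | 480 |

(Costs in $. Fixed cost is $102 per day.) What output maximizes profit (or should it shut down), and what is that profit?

y = 5; profit = -$40

Profit at each row (π = 42y − TC): y=0: -102; y=1: -106; y=2: -89; y=3: -64; y=4: -44; y=5: -40; y=6: -68; y=7: -131; y=8: -246.
Profit is maximized at y = 5. AVC there is 148/5 = $29.60 ≤ P, so producing beats shutting down (which would give -$102).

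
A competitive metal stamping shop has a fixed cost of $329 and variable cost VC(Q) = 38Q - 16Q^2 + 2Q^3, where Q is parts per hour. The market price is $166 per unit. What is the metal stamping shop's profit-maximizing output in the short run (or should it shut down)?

Strip out fixed cost: VC = 38Q - 16Q^2 + 2Q^3. Then AVC = 38 - 16Q + 2Q^2 and MC = 38 - 32Q + 6Q^2.
AVC hits its minimum where MC = AVC, at Q = 4, giving min AVC = 38 - 16·4 + 2·4^2 = $6.
P = $166 exceeds min AVC = $6, so the firm stays open.
Solving P = MC: -128 - 32Q + 6Q^2 = 0 ⇒ Q = -8/3 or 8. On the upward-sloping branch, Q* = 8.
Check: AVC at Q = 8 is $38 ≤ P, so revenue covers variable cost.
Profit = P·Q − TC = 166·8 − 633 = $695.

Produce at Q = 8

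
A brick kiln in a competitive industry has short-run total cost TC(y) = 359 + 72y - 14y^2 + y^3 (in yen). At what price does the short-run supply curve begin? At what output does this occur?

The firm shuts down when price falls below the minimum of average variable cost. AVC = VC/y = 72 - 14y + y^2.
dAVC/dy = -14 + 2y = 0 gives y = 7. min AVC = 72 - 14·7 + 7^2 = 23.
The firm shuts down for any P below ¥23.

¥23 per unit, at y = 7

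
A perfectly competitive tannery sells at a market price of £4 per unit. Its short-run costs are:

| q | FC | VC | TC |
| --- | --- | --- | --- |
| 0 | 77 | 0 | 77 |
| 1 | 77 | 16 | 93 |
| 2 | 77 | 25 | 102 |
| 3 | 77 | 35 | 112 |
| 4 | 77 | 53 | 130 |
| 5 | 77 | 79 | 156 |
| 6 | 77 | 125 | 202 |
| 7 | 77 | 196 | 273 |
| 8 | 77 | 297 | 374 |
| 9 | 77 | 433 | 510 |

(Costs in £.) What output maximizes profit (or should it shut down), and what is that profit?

Tabulate TR − TC: q=0: -77; q=1: -89; q=2: -94; q=3: -100; q=4: -114; q=5: -136; q=6: -178; q=7: -245; q=8: -342; q=9: -474.
Profit is highest at q = 0. Equivalently, the lowest AVC in the table is 35/3 ≈ £11.67 at q = 3, and P = £4 falls below it — price never covers variable cost, so the firm shuts down and loses only its fixed cost.

q = 0 (shut down); profit = -£77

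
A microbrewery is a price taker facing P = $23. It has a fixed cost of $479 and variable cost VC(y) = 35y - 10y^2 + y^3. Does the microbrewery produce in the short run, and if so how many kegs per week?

Produce at y = 6

Strip out fixed cost: VC = 35y - 10y^2 + y^3. Then AVC = 35 - 10y + y^2 and MC = 35 - 20y + 3y^2.
AVC is minimized where dAVC/dy = -10 + 2y = 0, at y = 5; min AVC = 35 - 10·5 + 5^2 = $10.
Since P = $23 ≥ min AVC = $10, price covers variable cost and the firm should produce.
Set P = MC: 23 = 35 - 20y + 3y^2 → 12 - 20y + 3y^2 = 0. The roots are y = 2/3 and y = 6; the profit-maximizing output is on the rising part of MC, so y* = 6.
Check: AVC at y = 6 is $11 ≤ P, so revenue covers variable cost.
Profit = P·y − TC = 23·6 − 545 = -$407, a loss, but smaller than the $479 fixed cost the firm would lose by shutting down.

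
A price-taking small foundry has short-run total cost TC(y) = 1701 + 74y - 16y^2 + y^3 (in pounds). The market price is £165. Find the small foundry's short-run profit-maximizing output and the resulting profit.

Profit = -£11 at y = 13

AVC = 74 - 16y + y^2 has its minimum £10 at y = 8; price £165 clears that bar, so the firm operates.
MC = 74 - 32y + 3y^2. Setting P = MC and taking the root on the rising branch gives y* = 13.
TR = 165·13 = 2145. TC = 1701 + 455 = 2156. Profit = 2145 − 2156 = -£11.
By producing, the firm covers all variable cost plus £1690 of fixed cost; shutting down would lose the full £1701.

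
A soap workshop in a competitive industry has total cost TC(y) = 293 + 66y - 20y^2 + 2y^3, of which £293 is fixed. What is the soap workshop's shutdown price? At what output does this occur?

Short-run supply begins at min AVC. From VC = 66y - 20y^2 + 2y^3, AVC = 66 - 20y + 2y^2.
dAVC/dy = -20 + 4y = 0 gives y = 5. min AVC = 66 - 20·5 + 2·5^2 = 16.
The firm shuts down for any P below £16.

£16 per unit, at y = 5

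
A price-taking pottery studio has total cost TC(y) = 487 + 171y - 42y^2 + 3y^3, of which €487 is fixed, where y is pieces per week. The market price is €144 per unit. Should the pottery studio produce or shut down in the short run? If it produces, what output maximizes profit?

Strip out fixed cost: VC = 171y - 42y^2 + 3y^3. Then AVC = 171 - 42y + 3y^2 and MC = 171 - 84y + 9y^2.
AVC hits its minimum where MC = AVC, at y = 7, giving min AVC = 171 - 42·7 + 3·7^2 = €24.
Because €144 ≥ €24, revenue can cover variable cost; the firm operates.
P = MC gives 27 - 84y + 9y^2 = 0, with roots 1/3 and 9. Take the larger (rising MC): y* = 9.
Check: AVC at y = 9 is €36 ≤ P, so revenue covers variable cost.
Profit = P·y − TC = 144·9 − 811 = €485.

Produce at y = 9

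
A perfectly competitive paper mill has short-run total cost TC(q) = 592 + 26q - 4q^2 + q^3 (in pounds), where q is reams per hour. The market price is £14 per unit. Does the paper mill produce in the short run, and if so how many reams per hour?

Strip out fixed cost: VC = 26q - 4q^2 + q^3. Then AVC = 26 - 4q + q^2 and MC = 26 - 8q + 3q^2.
AVC hits its minimum where MC = AVC, at q = 2, giving min AVC = 26 - 4·2 + 2^2 = £22.
P = £14 lies below min AVC = £22; no output level covers variable cost.
The firm minimizes its loss by shutting down and losing only its fixed cost of £592.

Shut down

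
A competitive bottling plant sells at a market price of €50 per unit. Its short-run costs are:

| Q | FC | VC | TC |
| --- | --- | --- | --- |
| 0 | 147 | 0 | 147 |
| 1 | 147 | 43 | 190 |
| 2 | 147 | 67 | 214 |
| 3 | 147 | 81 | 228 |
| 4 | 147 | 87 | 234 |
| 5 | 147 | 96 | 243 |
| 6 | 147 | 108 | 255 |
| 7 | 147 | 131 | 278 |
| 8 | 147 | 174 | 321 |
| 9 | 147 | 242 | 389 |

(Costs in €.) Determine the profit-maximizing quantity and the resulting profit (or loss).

Tabulate TR − TC: Q=0: -147; Q=1: -140; Q=2: -114; Q=3: -78; Q=4: -34; Q=5: 7; Q=6: 45; Q=7: 72; Q=8: 79; Q=9: 61.
Profit is maximized at Q = 8. AVC there is 174/8 = €21.75 ≤ P, so producing beats shutting down (which would give -€147).

Q = 8; profit = €79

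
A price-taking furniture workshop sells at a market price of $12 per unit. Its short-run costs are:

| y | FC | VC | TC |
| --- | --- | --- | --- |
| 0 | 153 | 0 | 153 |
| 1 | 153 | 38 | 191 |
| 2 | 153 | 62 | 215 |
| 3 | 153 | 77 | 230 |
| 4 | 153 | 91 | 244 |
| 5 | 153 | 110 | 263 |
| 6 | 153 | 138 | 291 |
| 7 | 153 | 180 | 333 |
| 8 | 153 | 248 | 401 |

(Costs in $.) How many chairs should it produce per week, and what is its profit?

Profit at each row (π = 12y − TC): y=0: -153; y=1: -179; y=2: -191; y=3: -194; y=4: -196; y=5: -203; y=6: -219; y=7: -249; y=8: -305.
Profit is highest at y = 0. Equivalently, the lowest AVC in the table is 110/5 ≈ $22 at y = 5, and P = $12 falls below it — price never covers variable cost, so the firm shuts down and loses only its fixed cost.

y = 0 (shut down); profit = -$153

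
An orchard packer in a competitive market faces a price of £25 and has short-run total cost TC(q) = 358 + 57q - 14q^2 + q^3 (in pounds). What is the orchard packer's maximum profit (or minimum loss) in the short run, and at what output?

AVC = 57 - 14q + q^2; min AVC = £8 at q = 7. Since P = £25 ≥ min AVC, the firm produces.
MC = 57 - 28q + 3q^2. Setting P = MC and taking the root on the rising branch gives q* = 8.
TR = 25·8 = 200. TC = 358 + 72 = 430. Profit = 200 − 430 = -£230.
Shutting down would mean losing the fixed cost of £358, so operating at a loss of £230 is better by £128.

Profit = -£230 at q = 8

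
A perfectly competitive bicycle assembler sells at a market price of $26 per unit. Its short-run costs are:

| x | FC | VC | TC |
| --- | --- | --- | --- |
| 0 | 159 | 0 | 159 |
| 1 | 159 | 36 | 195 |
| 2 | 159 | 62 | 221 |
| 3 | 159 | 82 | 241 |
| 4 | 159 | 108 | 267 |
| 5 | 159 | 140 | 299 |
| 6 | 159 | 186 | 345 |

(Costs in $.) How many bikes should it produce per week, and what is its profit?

Profit at each row (π = 26x − TC): x=0: -159; x=1: -169; x=2: -169; x=3: -163; x=4: -163; x=5: -169; x=6: -189.
Profit is highest at x = 0. Equivalently, the lowest AVC in the table is 108/4 ≈ $27 at x = 4, and P = $26 falls below it — price never covers variable cost, so the firm shuts down and loses only its fixed cost.

x = 0 (shut down); profit = -$159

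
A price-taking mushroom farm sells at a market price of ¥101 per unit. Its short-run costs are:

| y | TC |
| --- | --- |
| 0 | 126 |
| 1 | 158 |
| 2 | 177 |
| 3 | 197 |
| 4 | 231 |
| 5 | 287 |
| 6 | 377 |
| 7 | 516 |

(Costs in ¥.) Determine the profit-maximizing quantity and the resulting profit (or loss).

Compute π = P·y − TC at each output: y=0: -126; y=1: -57; y=2: 25; y=3: 106; y=4: 173; y=5: 218; y=6: 229; y=7: 191.
Profit is maximized at y = 6. AVC there is 251/6 = ¥41.83 ≤ P, so producing beats shutting down (which would give -¥126).

y = 6; profit = ¥229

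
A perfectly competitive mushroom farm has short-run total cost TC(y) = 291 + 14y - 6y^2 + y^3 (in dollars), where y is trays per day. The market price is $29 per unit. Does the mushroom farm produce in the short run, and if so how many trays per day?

From TC, MC = TC'(y) = 14 - 12y + 3y^2 and AVC = VC/y = 14 - 6y + y^2.
AVC is minimized where dAVC/dy = -6 + 2y = 0, at y = 3; min AVC = 14 - 6·3 + 3^2 = $5.
P = $29 exceeds min AVC = $5, so the firm stays open.
Set P = MC: 29 = 14 - 12y + 3y^2 → -15 - 12y + 3y^2 = 0. The roots are y = -1 and y = 5; the profit-maximizing output is on the rising part of MC, so y* = 5.
Check: AVC at y = 5 is $9 ≤ P, so revenue covers variable cost.
Profit = P·y − TC = 29·5 − 336 = -$191, a loss, but smaller than the $291 fixed cost the firm would lose by shutting down.

Produce at y = 5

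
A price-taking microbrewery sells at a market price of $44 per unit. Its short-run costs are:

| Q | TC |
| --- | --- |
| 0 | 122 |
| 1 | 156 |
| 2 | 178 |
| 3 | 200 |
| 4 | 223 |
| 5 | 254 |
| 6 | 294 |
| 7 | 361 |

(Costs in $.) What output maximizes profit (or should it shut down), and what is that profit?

Q = 6; profit = -$30

Profit at each row (π = 44Q − TC): Q=0: -122; Q=1: -112; Q=2: -90; Q=3: -68; Q=4: -47; Q=5: -34; Q=6: -30; Q=7: -53.
Profit is maximized at Q = 6. AVC there is 172/6 = $28.67 ≤ P, so producing beats shutting down (which would give -$122).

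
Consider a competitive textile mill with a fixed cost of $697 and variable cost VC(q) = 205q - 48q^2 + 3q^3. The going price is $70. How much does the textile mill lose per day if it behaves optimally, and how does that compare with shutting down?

AVC = 205 - 48q + 3q^2; min AVC = $13 at q = 8. Since P = $70 ≥ min AVC, the firm produces.
MC = 205 - 96q + 9q^2. Setting P = MC and taking the root on the rising branch gives q* = 9.
TR = 70·9 = 630. TC = 697 + 144 = 841. Profit = 630 − 841 = -$211.
That loss of $211 beats the $697 the firm would lose by shutting down; producing recovers $486 of fixed cost.

Profit = -$211 at q = 9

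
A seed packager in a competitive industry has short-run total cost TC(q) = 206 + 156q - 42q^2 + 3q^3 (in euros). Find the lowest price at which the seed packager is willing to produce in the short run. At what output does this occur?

€9 per unit, at q = 7

Short-run supply begins at min AVC. From VC = 156q - 42q^2 + 3q^3, AVC = 156 - 42q + 3q^2.
dAVC/dq = -42 + 6q = 0 gives q = 7. min AVC = 156 - 42·7 + 3·7^2 = 9.
The firm shuts down for any P below €9.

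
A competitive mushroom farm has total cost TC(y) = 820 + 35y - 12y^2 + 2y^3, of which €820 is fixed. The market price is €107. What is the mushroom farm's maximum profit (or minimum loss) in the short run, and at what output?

AVC = 35 - 12y + 2y^2; min AVC = €17 at y = 3. Since P = €107 ≥ min AVC, the firm produces.
With MC = 35 - 24y + 6y^2, P = MC on the upward-sloping part at y* = 6.
TR = 107·6 = 642. TC = 820 + 210 = 1030. Profit = 642 − 1030 = -€388.
That loss of €388 beats the €820 the firm would lose by shutting down; producing recovers €432 of fixed cost.

Profit = -€388 at y = 6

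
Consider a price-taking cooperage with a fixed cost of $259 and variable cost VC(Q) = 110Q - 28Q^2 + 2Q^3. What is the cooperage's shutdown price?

$12 per unit

The shutdown price is the minimum of AVC. VC = 110Q - 28Q^2 + 2Q^3, so AVC = 110 - 28Q + 2Q^2.
At the minimum of AVC, MC = AVC. MC = 110 - 56Q + 6Q^2; setting MC = AVC gives 4Q^2 - 28Q = 0, so Q = 7. min AVC = 12.
The firm shuts down for any P below $12.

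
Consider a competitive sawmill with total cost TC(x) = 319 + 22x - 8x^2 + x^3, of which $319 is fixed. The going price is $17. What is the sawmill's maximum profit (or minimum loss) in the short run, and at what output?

AVC = 22 - 8x + x^2; min AVC = $6 at x = 4. Since P = $17 ≥ min AVC, the firm produces.
With MC = 22 - 16x + 3x^2, P = MC on the upward-sloping part at x* = 5.
TR = 17·5 = 85. TC = 319 + 35 = 354. Profit = 85 − 354 = -$269.
That loss of $269 beats the $319 the firm would lose by shutting down; producing recovers $50 of fixed cost.

Profit = -$269 at x = 5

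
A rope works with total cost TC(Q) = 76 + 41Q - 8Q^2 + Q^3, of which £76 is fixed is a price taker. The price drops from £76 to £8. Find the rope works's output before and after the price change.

Output falls from 7 to 0 (the firm shuts down)

AVC = 41 - 8Q + Q^2, minimized at Q = 4 where min AVC = £25. MC = 41 - 16Q + 3Q^2.
At P = £76 ≥ min AVC, set P = MC on the rising branch: Q = 7.
At P = £8 < min AVC = £25, price no longer covers variable cost at any output, so the firm shuts down: Q = 0.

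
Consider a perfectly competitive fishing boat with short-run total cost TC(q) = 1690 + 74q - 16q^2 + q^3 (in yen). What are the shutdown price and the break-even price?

Shutdown price = ¥10; break-even price = ¥165

Shutdown price = min AVC. AVC = 74 - 16q + q^2, with vertex at q = 8 and minimum ¥10.
ATC = 1690/q + 74 - 16q + q^2. Setting dATC/dq = −1690/q^2 − 16 + 2q = 0 gives q = 13 (since 2·13^3 − 16·13^2 = 1690).
min ATC = 1690/13 + 74 − 16·13 + 13^2 = ¥165. That is the break-even price.
Between these two prices the firm operates at a loss; above ¥165 it earns a profit.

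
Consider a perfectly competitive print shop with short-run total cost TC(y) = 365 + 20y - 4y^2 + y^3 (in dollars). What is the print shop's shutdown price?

$16 per unit

Short-run supply begins at min AVC. From VC = 20y - 4y^2 + y^3, AVC = 20 - 4y + y^2.
dAVC/dy = -4 + 2y = 0 gives y = 2. min AVC = 20 - 4·2 + 2^2 = 16.
So the shutdown price is $16.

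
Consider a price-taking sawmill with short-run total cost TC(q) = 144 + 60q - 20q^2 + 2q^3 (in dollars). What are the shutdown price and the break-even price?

AVC = 60 - 20q + 2q^2; minimized at q = 5, giving min AVC = $10. That is the shutdown price.
ATC = 144/q + 60 - 20q + 2q^2. Setting dATC/dq = −144/q^2 − 20 + 4q = 0 gives q = 6 (since 4·6^3 − 20·6^2 = 144).
min ATC = 144/6 + 60 − 20·6 + 2·6^2 = $36. That is the break-even price.
For $10 ≤ P < $36 the firm produces at a loss; below $10 it shuts down.

Shutdown price = $10; break-even price = $36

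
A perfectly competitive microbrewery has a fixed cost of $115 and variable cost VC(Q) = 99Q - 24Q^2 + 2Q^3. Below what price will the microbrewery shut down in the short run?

$27 per unit

The shutdown price is the minimum of AVC. VC = 99Q - 24Q^2 + 2Q^3, so AVC = 99 - 24Q + 2Q^2.
dAVC/dQ = -24 + 4Q = 0 gives Q = 6. min AVC = 99 - 24·6 + 2·6^2 = 27.
So the shutdown price is $27.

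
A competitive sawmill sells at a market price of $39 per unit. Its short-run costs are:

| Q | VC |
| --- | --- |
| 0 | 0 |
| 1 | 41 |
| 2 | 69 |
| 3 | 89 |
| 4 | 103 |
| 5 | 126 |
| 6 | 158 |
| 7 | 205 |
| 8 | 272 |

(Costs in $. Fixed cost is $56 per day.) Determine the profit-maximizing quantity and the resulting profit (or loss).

Q = 6; profit = $20

Profit at each row (π = 39Q − TC): Q=0: -56; Q=1: -58; Q=2: -47; Q=3: -28; Q=4: -3; Q=5: 13; Q=6: 20; Q=7: 12; Q=8: -16.
Profit is maximized at Q = 6. AVC there is 158/6 = $26.33 ≤ P, so producing beats shutting down (which would give -$56).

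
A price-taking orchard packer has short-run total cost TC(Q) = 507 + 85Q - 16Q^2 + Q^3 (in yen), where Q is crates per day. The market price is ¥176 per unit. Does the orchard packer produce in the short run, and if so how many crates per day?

Produce at Q = 13

From TC, MC = TC'(Q) = 85 - 32Q + 3Q^2 and AVC = VC/Q = 85 - 16Q + Q^2.
The AVC parabola has its vertex at Q = 16/2 = 8, where AVC = 85 - 16·8 + 8^2 = ¥21.
Since P = ¥176 ≥ min AVC = ¥21, price covers variable cost and the firm should produce.
Set P = MC: 176 = 85 - 32Q + 3Q^2 → -91 - 32Q + 3Q^2 = 0. The roots are Q = -7/3 and Q = 13; the profit-maximizing output is on the rising part of MC, so Q* = 13.
Check: AVC at Q = 13 is ¥46 ≤ P, so revenue covers variable cost.
Profit = P·Q − TC = 176·13 − 1105 = ¥1183.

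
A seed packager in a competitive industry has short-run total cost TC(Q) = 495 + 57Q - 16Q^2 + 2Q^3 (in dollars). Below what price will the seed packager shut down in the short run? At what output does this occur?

The firm shuts down when price falls below the minimum of average variable cost. AVC = VC/Q = 57 - 16Q + 2Q^2.
At the minimum of AVC, MC = AVC. MC = 57 - 32Q + 6Q^2; setting MC = AVC gives 4Q^2 - 16Q = 0, so Q = 4. min AVC = 25.
So the shutdown price is $25.

$25 per unit, at Q = 4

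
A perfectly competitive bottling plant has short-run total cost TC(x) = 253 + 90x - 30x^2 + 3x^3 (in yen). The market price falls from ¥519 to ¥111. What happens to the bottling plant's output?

MC = 90 - 60x + 9x^2; the shutdown threshold is min AVC = ¥15 (at x = 5).
At P = ¥519 ≥ min AVC, set P = MC on the rising branch: x = 11.
At P = ¥111 ≥ min AVC, set P = MC: x = 7. The firm stays open but cuts output.

Output falls from 11 to 7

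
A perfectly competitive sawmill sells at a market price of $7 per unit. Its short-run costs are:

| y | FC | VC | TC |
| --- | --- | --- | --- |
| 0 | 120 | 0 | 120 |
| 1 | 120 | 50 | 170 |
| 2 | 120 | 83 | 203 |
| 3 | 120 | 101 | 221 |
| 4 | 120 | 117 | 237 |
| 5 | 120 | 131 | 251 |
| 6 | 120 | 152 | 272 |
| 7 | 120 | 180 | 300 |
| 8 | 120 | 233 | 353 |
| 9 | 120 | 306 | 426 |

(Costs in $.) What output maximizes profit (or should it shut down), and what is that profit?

y = 0 (shut down); profit = -$120

Profit at each row (π = 7y − TC): y=0: -120; y=1: -163; y=2: -189; y=3: -200; y=4: -209; y=5: -216; y=6: -230; y=7: -251; y=8: -297; y=9: -363.
Profit is highest at y = 0. Equivalently, the lowest AVC in the table is 152/6 ≈ $25.33 at y = 6, and P = $7 falls below it — price never covers variable cost, so the firm shuts down and loses only its fixed cost.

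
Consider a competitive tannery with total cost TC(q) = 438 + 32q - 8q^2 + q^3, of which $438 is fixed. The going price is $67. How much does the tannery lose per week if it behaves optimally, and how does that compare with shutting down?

AVC = 32 - 8q + q^2 has its minimum $16 at q = 4; price $67 clears that bar, so the firm operates.
With MC = 32 - 16q + 3q^2, P = MC on the upward-sloping part at q* = 7.
TR = 67·7 = 469. TC = 438 + 175 = 613. Profit = 469 − 613 = -$144.
By producing, the firm covers all variable cost plus $294 of fixed cost; shutting down would lose the full $438.

Profit = -$144 at q = 7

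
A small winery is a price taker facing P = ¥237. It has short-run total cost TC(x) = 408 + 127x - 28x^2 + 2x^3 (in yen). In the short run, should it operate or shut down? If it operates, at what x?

From TC, MC = TC'(x) = 127 - 56x + 6x^2 and AVC = VC/x = 127 - 28x + 2x^2.
AVC hits its minimum where MC = AVC, at x = 7, giving min AVC = 127 - 28·7 + 2·7^2 = ¥29.
Since P = ¥237 ≥ min AVC = ¥29, price covers variable cost and the firm should produce.
Set P = MC: 237 = 127 - 56x + 6x^2 → -110 - 56x + 6x^2 = 0. The roots are x = -5/3 and x = 11; the profit-maximizing output is on the rising part of MC, so x* = 11.
Check: AVC at x = 11 is ¥61 ≤ P, so revenue covers variable cost.
Profit = P·x − TC = 237·11 − 1079 = ¥1528.

Produce at x = 11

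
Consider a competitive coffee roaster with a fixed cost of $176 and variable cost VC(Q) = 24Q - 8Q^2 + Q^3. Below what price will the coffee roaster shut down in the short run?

$8 per unit

Short-run supply begins at min AVC. From VC = 24Q - 8Q^2 + Q^3, AVC = 24 - 8Q + Q^2.
dAVC/dQ = -8 + 2Q = 0 gives Q = 4. min AVC = 24 - 8·4 + 4^2 = 8.
So the shutdown price is $8.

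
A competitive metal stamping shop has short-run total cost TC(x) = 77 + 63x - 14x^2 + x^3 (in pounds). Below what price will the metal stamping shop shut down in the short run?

£14 per unit

The shutdown price is the minimum of AVC. VC = 63x - 14x^2 + x^3, so AVC = 63 - 14x + x^2.
At the minimum of AVC, MC = AVC. MC = 63 - 28x + 3x^2; setting MC = AVC gives 2x^2 - 14x = 0, so x = 7. min AVC = 14.
The firm shuts down for any P below £14.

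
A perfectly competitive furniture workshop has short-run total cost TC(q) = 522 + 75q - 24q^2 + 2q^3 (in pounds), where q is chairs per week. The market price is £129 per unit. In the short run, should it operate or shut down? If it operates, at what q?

Variable cost is VC = 75q - 24q^2 + 2q^3, so AVC = VC/q = 75 - 24q + 2q^2 and MC = dTC/dq = 75 - 48q + 6q^2.
AVC is minimized where dAVC/dq = -24 + 4q = 0, at q = 6; min AVC = 75 - 24·6 + 2·6^2 = £3.
Because £129 ≥ £3, revenue can cover variable cost; the firm operates.
Solving P = MC: -54 - 48q + 6q^2 = 0 ⇒ q = -1 or 9. On the upward-sloping branch, q* = 9.
Check: AVC at q = 9 is £21 ≤ P, so revenue covers variable cost.
Profit = P·q − TC = 129·9 − 711 = £450.

Produce at q = 9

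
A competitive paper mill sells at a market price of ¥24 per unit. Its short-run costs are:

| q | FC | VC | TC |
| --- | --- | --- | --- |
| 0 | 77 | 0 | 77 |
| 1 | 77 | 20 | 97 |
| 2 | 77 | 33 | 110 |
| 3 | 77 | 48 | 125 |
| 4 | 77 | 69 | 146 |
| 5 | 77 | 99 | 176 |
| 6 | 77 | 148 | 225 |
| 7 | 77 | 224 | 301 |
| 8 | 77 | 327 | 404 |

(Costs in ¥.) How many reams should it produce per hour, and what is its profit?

Profit at each row (π = 24q − TC): q=0: -77; q=1: -73; q=2: -62; q=3: -53; q=4: -50; q=5: -56; q=6: -81; q=7: -133; q=8: -212.
Profit is maximized at q = 4. AVC there is 69/4 = ¥17.25 ≤ P, so producing beats shutting down (which would give -¥77).

q = 4; profit = -¥50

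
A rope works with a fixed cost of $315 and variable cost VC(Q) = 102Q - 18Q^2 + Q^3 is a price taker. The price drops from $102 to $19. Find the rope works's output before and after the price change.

Output falls from 12 to 0 (the firm shuts down)

AVC = 102 - 18Q + Q^2, minimized at Q = 9 where min AVC = $21. MC = 102 - 36Q + 3Q^2.
At P = $102 ≥ min AVC, set P = MC on the rising branch: Q = 12.
At P = $19 < min AVC = $21, price no longer covers variable cost at any output, so the firm shuts down: Q = 0.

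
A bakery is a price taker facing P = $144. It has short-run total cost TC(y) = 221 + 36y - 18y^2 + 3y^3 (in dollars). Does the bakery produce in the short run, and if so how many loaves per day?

Strip out fixed cost: VC = 36y - 18y^2 + 3y^3. Then AVC = 36 - 18y + 3y^2 and MC = 36 - 36y + 9y^2.
The AVC parabola has its vertex at y = 18/6 = 3, where AVC = 36 - 18·3 + 3·3^2 = $9.
Because $144 ≥ $9, revenue can cover variable cost; the firm operates.
Set P = MC: 144 = 36 - 36y + 9y^2 → -108 - 36y + 9y^2 = 0. The roots are y = -2 and y = 6; the profit-maximizing output is on the rising part of MC, so y* = 6.
Check: AVC at y = 6 is $36 ≤ P, so revenue covers variable cost.
Profit = P·y − TC = 144·6 − 437 = $427.

Produce at y = 6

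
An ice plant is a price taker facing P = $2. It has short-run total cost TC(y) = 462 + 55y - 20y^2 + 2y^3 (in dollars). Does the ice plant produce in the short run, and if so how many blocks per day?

From TC, MC = TC'(y) = 55 - 40y + 6y^2 and AVC = VC/y = 55 - 20y + 2y^2.
The AVC parabola has its vertex at y = 20/4 = 5, where AVC = 55 - 20·5 + 2·5^2 = $5.
Since P = $2 < min AVC = $5, price fails to cover variable cost at any output.
Shutting down limits the loss to fixed cost, $462.

Shut down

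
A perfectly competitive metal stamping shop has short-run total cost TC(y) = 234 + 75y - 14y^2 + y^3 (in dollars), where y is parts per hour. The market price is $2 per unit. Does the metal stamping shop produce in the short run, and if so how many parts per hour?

From TC, MC = TC'(y) = 75 - 28y + 3y^2 and AVC = VC/y = 75 - 14y + y^2.
AVC is minimized where dAVC/dy = -14 + 2y = 0, at y = 7; min AVC = 75 - 14·7 + 7^2 = $26.
Since P = $2 < min AVC = $26, price fails to cover variable cost at any output.
The firm minimizes its loss by shutting down and losing only its fixed cost of $234.

Shut down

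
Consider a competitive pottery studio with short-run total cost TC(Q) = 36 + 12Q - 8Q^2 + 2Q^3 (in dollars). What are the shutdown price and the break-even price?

Shutdown price = min AVC. AVC = 12 - 8Q + 2Q^2, with vertex at Q = 2 and minimum $4.
ATC = 36/Q + 12 - 8Q + 2Q^2. Setting dATC/dQ = −36/Q^2 − 8 + 4Q = 0 gives Q = 3 (since 4·3^3 − 8·3^2 = 36).
min ATC = 36/3 + 12 − 8·3 + 2·3^2 = $18. That is the break-even price.
For $4 ≤ P < $18 the firm produces at a loss; below $4 it shuts down.

Shutdown price = $4; break-even price = $18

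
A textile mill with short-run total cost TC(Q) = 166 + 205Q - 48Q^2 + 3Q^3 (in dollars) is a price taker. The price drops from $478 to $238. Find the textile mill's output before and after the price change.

MC = 205 - 96Q + 9Q^2; the shutdown threshold is min AVC = $13 (at Q = 8).
At P = $478 ≥ min AVC, set P = MC on the rising branch: Q = 13.
At P = $238 ≥ min AVC, set P = MC: Q = 11. The firm stays open but cuts output.

Output falls from 13 to 11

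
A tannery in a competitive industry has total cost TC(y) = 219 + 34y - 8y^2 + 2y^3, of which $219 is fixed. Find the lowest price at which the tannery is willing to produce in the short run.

$26 per unit

Short-run supply begins at min AVC. From VC = 34y - 8y^2 + 2y^3, AVC = 34 - 8y + 2y^2.
At the minimum of AVC, MC = AVC. MC = 34 - 16y + 6y^2; setting MC = AVC gives 4y^2 - 8y = 0, so y = 2. min AVC = 26.
The firm shuts down for any P below $26.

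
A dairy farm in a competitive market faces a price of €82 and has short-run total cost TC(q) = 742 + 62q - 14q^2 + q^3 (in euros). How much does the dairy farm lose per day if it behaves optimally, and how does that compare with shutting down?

AVC = 62 - 14q + q^2; min AVC = €13 at q = 7. Since P = €82 ≥ min AVC, the firm produces.
With MC = 62 - 28q + 3q^2, P = MC on the upward-sloping part at q* = 10.
TR = 82·10 = 820. TC = 742 + 220 = 962. Profit = 820 − 962 = -€142.
Shutting down would mean losing the fixed cost of €742, so operating at a loss of €142 is better by €600.

Profit = -€142 at q = 10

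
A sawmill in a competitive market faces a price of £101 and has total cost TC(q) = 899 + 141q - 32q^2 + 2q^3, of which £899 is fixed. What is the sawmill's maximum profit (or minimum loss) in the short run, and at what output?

AVC = 141 - 32q + 2q^2 has its minimum £13 at q = 8; price £101 clears that bar, so the firm operates.
MC = 141 - 64q + 6q^2. Setting P = MC and taking the root on the rising branch gives q* = 10.
TR = 101·10 = 1010. TC = 899 + 210 = 1109. Profit = 1010 − 1109 = -£99.
That loss of £99 beats the £899 the firm would lose by shutting down; producing recovers £800 of fixed cost.

Profit = -£99 at q = 10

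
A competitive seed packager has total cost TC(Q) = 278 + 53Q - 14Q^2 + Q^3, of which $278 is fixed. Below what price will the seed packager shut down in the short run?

$4 per unit

Short-run supply begins at min AVC. From VC = 53Q - 14Q^2 + Q^3, AVC = 53 - 14Q + Q^2.
At the minimum of AVC, MC = AVC. MC = 53 - 28Q + 3Q^2; setting MC = AVC gives 2Q^2 - 14Q = 0, so Q = 7. min AVC = 4.
So the shutdown price is $4.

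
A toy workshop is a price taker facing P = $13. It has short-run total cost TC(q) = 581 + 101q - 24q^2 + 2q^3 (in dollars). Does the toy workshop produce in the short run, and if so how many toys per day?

Shut down

Variable cost is VC = 101q - 24q^2 + 2q^3, so AVC = VC/q = 101 - 24q + 2q^2 and MC = dTC/dq = 101 - 48q + 6q^2.
The AVC parabola has its vertex at q = 24/4 = 6, where AVC = 101 - 24·6 + 2·6^2 = $29.
P = $13 lies below min AVC = $29; no output level covers variable cost.
Shutting down limits the loss to fixed cost, $581.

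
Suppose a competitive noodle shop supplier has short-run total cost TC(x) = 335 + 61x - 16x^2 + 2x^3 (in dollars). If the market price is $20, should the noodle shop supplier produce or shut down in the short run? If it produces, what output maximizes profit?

Shut down

Variable cost is VC = 61x - 16x^2 + 2x^3, so AVC = VC/x = 61 - 16x + 2x^2 and MC = dTC/dx = 61 - 32x + 6x^2.
The AVC parabola has its vertex at x = 16/4 = 4, where AVC = 61 - 16·4 + 2·4^2 = $29.
P = $20 lies below min AVC = $29; no output level covers variable cost.
The firm minimizes its loss by shutting down and losing only its fixed cost of $335.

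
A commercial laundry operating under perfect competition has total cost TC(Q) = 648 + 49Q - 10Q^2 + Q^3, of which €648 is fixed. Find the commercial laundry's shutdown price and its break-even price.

AVC = 49 - 10Q + Q^2; minimized at Q = 5, giving min AVC = €24. That is the shutdown price.
ATC = 648/Q + 49 - 10Q + Q^2. Setting dATC/dQ = −648/Q^2 − 10 + 2Q = 0 gives Q = 9 (since 2·9^3 − 10·9^2 = 648).
min ATC = 648/9 + 49 − 10·9 + 9^2 = €112. That is the break-even price.
Between these two prices the firm operates at a loss; above €112 it earns a profit.

Shutdown price = €24; break-even price = €112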